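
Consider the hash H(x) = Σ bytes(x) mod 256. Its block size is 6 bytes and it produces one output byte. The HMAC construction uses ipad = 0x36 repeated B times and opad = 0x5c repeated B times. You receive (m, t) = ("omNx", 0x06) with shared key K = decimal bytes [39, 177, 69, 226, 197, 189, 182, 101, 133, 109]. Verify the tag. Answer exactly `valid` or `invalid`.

valid

Key decimal bytes [39, 177, 69, 226, 197, 189, 182, 101, 133, 109] = 27 b1 45 e2 c5 bd b6 65 85 6d is 10 bytes > B = 6, so hash it first: H(key) = 8e, then zero-pad to 6 bytes: K' = 8e 00 00 00 00 00.
K' ⊕ ipad = b8 36 36 36 36 36; K' ⊕ opad = d2 5c 5c 5c 5c 5c.
Inner hash: sum = 184+54+54+54+54+54+111+109+78+120 = 872; mod 256 = 104 → 68.
Outer hash (recomputed tag): sum = 210+92+92+92+92+92+104 = 774; mod 256 = 6 → 06.
Recomputed tag = 06; claimed = 06 → match.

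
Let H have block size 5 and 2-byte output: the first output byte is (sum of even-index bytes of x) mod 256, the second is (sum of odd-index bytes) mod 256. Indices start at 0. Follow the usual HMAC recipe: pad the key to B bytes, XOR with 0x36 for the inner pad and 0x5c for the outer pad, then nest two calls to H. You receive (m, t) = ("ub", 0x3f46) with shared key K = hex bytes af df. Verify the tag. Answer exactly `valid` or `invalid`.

Key hex bytes af df is 2 bytes ≤ B = 5; zero-pad to 5 bytes: K' = af df 00 00 00.
K' ⊕ ipad = 99 e9 36 36 36; K' ⊕ opad = f3 83 5c 5c 5c.
Inner hash: even-index sum = 359 mod 256 = 103; odd-index sum = 404 mod 256 = 148 → 67 94.
Outer hash (recomputed tag): even-index sum = 575 mod 256 = 63; odd-index sum = 326 mod 256 = 70 → 3f 46.
Recomputed tag = 3f46; claimed = 3f46 → match.

valid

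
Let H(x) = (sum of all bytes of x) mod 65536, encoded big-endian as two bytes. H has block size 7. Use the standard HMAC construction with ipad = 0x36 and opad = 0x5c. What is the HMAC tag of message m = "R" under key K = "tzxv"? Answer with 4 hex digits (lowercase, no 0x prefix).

Key "tzxv" = 74 7a 78 76 is 4 bytes ≤ B = 7; zero-pad to 7 bytes: K' = 74 7a 78 76 00 00 00.
K' ⊕ ipad = 42 4c 4e 40 36 36 36.  K' ⊕ opad = 28 26 24 2a 5c 5c 5c.
Inner input = (K'⊕ipad) ∥ m = 42 4c 4e 40 36 36 36 ∥ 52.
Inner hash: sum = 66+76+78+64+54+54+54+82 = 528 → 02 10.
Outer input = (K'⊕opad) ∥ inner = 28 26 24 2a 5c 5c 5c ∥ 02 10.
Outer hash (tag): sum = 40+38+36+42+92+92+92+2+16 = 450 → 01 c2.

01c2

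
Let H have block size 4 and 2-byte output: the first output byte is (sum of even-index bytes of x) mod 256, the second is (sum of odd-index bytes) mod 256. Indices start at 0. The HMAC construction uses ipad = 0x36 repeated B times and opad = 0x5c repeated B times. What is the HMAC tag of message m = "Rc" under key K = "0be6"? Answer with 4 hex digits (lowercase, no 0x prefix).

Key "0be6" = 30 62 65 36 is exactly B = 4 bytes: K' = 30 62 65 36.
K' ⊕ ipad = 06 54 53 00.  K' ⊕ opad = 6c 3e 39 6a.
Inner input = (K'⊕ipad) ∥ m = 06 54 53 00 ∥ 52 63.
Inner hash: even-index sum = 171 mod 256 = 171; odd-index sum = 183 mod 256 = 183 → ab b7.
Outer input = (K'⊕opad) ∥ inner = 6c 3e 39 6a ∥ ab b7.
Outer hash (tag): even-index sum = 336 mod 256 = 80; odd-index sum = 351 mod 256 = 95 → 50 5f.

505f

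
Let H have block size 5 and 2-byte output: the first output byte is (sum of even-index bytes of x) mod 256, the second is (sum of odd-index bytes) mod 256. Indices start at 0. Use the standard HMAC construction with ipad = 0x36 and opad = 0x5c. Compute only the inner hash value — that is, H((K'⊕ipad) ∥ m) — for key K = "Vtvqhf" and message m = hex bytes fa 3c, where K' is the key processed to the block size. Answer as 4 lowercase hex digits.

aaad

Key "Vtvqhf" = 56 74 76 71 68 66 is 6 bytes > B = 5, so hash it first: H(key) = 34 4b, then zero-pad to 5 bytes: K' = 34 4b 00 00 00.
K' ⊕ ipad = 02 7d 36 36 36.
Inner input = 02 7d 36 36 36 ∥ fa 3c.
Inner hash: even-index sum = 170 mod 256 = 170; odd-index sum = 429 mod 256 = 173 → aa ad.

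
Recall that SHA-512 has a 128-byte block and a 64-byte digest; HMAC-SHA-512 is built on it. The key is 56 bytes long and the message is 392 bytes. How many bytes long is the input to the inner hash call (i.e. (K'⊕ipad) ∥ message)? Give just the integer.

Key is 56 ≤ 128 bytes, zero-padded: |K'| = 128.
Inner input = (K'⊕ipad) ∥ m → 128 + 392 = 520 bytes.

520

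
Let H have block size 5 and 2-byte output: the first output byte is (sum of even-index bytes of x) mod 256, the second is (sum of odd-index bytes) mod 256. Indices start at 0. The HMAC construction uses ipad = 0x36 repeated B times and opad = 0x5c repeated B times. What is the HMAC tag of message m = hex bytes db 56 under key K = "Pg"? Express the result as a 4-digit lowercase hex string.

26bf

Key "Pg" = 50 67 is 2 bytes ≤ B = 5; zero-pad to 5 bytes: K' = 50 67 00 00 00.
K' ⊕ ipad = 66 51 36 36 36.  K' ⊕ opad = 0c 3b 5c 5c 5c.
Inner input = (K'⊕ipad) ∥ m = 66 51 36 36 36 ∥ db 56.
Inner hash: even-index sum = 296 mod 256 = 40; odd-index sum = 354 mod 256 = 98 → 28 62.
Outer input = (K'⊕opad) ∥ inner = 0c 3b 5c 5c 5c ∥ 28 62.
Outer hash (tag): even-index sum = 294 mod 256 = 38; odd-index sum = 191 mod 256 = 191 → 26 bf.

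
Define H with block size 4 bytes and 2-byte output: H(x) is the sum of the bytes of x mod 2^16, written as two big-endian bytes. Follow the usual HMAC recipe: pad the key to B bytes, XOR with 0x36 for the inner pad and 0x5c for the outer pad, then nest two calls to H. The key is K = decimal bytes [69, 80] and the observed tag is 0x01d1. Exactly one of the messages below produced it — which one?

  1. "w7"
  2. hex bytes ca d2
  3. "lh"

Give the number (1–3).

Key decimal bytes [69, 80] = 45 50 is 2 bytes ≤ B = 4; zero-pad to 4 bytes: K' = 45 50 00 00.
K' ⊕ ipad = 73 66 36 36; K' ⊕ opad = 19 0c 5c 5c.
m1: inner = H(73 66 36 36 77 37) = 01 f3; tag = H(19 0c 5c 5c 01 f3) = 01d1 ← matches
m2: inner = H(73 66 36 36 ca d2) = 02 e1; tag = H(19 0c 5c 5c 02 e1) = 01c0
m3: inner = H(73 66 36 36 6c 68) = 02 19; tag = H(19 0c 5c 5c 02 19) = 00f8

1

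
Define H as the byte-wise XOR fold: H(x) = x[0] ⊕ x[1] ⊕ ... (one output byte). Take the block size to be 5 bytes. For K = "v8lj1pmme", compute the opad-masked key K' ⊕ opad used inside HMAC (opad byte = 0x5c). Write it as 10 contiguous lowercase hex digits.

Key "v8lj1pmme" = 76 38 6c 6a 31 70 6d 6d 65 is 9 bytes > B = 5, so hash it first: H(key) = 6c, then zero-pad to 5 bytes: K' = 6c 00 00 00 00.
XOR each byte with 0x5c: 6c⊕5c=30, 00⊕5c=5c, 00⊕5c=5c, 00⊕5c=5c, 00⊕5c=5c.

305c5c5c5c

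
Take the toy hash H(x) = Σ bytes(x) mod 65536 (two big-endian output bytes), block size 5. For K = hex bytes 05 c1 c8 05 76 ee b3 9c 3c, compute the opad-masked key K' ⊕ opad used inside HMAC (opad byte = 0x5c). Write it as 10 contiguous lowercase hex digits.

58de5c5c5c

Key hex bytes 05 c1 c8 05 76 ee b3 9c 3c is 9 bytes > B = 5, so hash it first: H(key) = 04 82, then zero-pad to 5 bytes: K' = 04 82 00 00 00.
XOR each byte with 0x5c: 04⊕5c=58, 82⊕5c=de, 00⊕5c=5c, 00⊕5c=5c, 00⊕5c=5c.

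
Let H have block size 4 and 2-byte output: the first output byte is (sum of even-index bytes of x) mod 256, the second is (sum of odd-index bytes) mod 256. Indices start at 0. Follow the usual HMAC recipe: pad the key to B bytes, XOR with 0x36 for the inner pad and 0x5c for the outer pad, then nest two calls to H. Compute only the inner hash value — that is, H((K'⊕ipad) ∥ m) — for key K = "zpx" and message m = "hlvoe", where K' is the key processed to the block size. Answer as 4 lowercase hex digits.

Key "zpx" = 7a 70 78 is 3 bytes ≤ B = 4; zero-pad to 4 bytes: K' = 7a 70 78 00.
K' ⊕ ipad = 4c 46 4e 36.
Inner input = 4c 46 4e 36 ∥ 68 6c 76 6f 65.
Inner hash: even-index sum = 477 mod 256 = 221; odd-index sum = 343 mod 256 = 87 → dd 57.

dd57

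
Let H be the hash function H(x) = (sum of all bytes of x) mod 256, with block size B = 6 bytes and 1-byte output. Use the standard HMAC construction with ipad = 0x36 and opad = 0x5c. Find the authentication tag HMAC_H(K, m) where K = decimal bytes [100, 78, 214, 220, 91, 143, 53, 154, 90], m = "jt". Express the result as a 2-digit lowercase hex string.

Key decimal bytes [100, 78, 214, 220, 91, 143, 53, 154, 90] = 64 4e d6 dc 5b 8f 35 9a 5a is 9 bytes > B = 6, so hash it first: H(key) = 77, then zero-pad to 6 bytes: K' = 77 00 00 00 00 00.
K' ⊕ ipad = 41 36 36 36 36 36.  K' ⊕ opad = 2b 5c 5c 5c 5c 5c.
Inner input = (K'⊕ipad) ∥ m = 41 36 36 36 36 36 ∥ 6a 74.
Inner hash: sum = 65+54+54+54+54+54+106+116 = 557; mod 256 = 45 → 2d.
Outer input = (K'⊕opad) ∥ inner = 2b 5c 5c 5c 5c 5c ∥ 2d.
Outer hash (tag): sum = 43+92+92+92+92+92+45 = 548; mod 256 = 36 → 24.

24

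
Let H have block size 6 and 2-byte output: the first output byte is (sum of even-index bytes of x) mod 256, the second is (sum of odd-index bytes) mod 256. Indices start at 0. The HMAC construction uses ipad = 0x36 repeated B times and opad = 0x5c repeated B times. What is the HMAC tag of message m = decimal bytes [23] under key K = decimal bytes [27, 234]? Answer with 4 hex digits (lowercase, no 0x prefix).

Key decimal bytes [27, 234] = 1b ea is 2 bytes ≤ B = 6; zero-pad to 6 bytes: K' = 1b ea 00 00 00 00.
K' ⊕ ipad = 2d dc 36 36 36 36.  K' ⊕ opad = 47 b6 5c 5c 5c 5c.
Inner input = (K'⊕ipad) ∥ m = 2d dc 36 36 36 36 ∥ 17.
Inner hash: even-index sum = 176 mod 256 = 176; odd-index sum = 328 mod 256 = 72 → b0 48.
Outer input = (K'⊕opad) ∥ inner = 47 b6 5c 5c 5c 5c ∥ b0 48.
Outer hash (tag): even-index sum = 431 mod 256 = 175; odd-index sum = 438 mod 256 = 182 → af b6.

afb6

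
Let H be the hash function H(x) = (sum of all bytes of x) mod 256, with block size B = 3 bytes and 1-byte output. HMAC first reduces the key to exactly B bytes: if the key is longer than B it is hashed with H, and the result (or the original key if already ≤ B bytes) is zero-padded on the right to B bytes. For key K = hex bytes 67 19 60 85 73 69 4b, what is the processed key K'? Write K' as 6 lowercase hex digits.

8c0000

|K| = 7 > B = 3, so first hash the key.
H(K): sum = 103+25+96+133+115+105+75 = 652; mod 256 = 140 → 8c.
Zero-pad H(K) = 8c to 3 bytes: K' = 8c 00 00.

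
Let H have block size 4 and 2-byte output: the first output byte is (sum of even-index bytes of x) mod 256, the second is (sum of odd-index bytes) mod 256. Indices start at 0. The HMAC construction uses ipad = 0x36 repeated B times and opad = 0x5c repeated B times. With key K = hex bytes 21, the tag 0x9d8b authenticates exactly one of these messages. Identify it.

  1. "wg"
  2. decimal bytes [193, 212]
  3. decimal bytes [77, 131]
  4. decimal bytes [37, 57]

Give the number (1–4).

Key hex bytes 21 is 1 byte ≤ B = 4; zero-pad to 4 bytes: K' = 21 00 00 00.
K' ⊕ ipad = 17 36 36 36; K' ⊕ opad = 7d 5c 5c 5c.
m1: inner = H(17 36 36 36 77 67) = c4 d3; tag = H(7d 5c 5c 5c c4 d3) = 9d8b ← matches
m2: inner = H(17 36 36 36 c1 d4) = 0e 40; tag = H(7d 5c 5c 5c 0e 40) = e7f8
m3: inner = H(17 36 36 36 4d 83) = 9a ef; tag = H(7d 5c 5c 5c 9a ef) = 73a7
m4: inner = H(17 36 36 36 25 39) = 72 a5; tag = H(7d 5c 5c 5c 72 a5) = 4b5d

1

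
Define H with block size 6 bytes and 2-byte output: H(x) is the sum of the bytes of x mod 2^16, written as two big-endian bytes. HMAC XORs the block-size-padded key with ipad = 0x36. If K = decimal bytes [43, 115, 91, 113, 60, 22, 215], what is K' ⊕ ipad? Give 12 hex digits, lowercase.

Key decimal bytes [43, 115, 91, 113, 60, 22, 215] = 2b 73 5b 71 3c 16 d7 is 7 bytes > B = 6, so hash it first: H(key) = 02 93, then zero-pad to 6 bytes: K' = 02 93 00 00 00 00.
XOR each byte with 0x36: 02⊕36=34, 93⊕36=a5, 00⊕36=36, 00⊕36=36, 00⊕36=36, 00⊕36=36.

34a536363636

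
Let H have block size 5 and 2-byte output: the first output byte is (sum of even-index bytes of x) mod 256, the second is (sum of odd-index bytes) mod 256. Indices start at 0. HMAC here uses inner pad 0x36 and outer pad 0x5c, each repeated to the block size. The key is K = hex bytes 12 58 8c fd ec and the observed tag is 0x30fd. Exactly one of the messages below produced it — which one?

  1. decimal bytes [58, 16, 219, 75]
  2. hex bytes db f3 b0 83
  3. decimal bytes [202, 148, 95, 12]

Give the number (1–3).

Key hex bytes 12 58 8c fd ec is exactly B = 5 bytes: K' = 12 58 8c fd ec.
K' ⊕ ipad = 24 6e ba cb da; K' ⊕ opad = 4e 04 d0 a1 b0.
m1: inner = H(24 6e ba cb da 3a 10 db 4b) = 13 4e; tag = H(4e 04 d0 a1 b0 13 4e) = 1cb8
m2: inner = H(24 6e ba cb da db f3 b0 83) = 2e c4; tag = H(4e 04 d0 a1 b0 2e c4) = 92d3
m3: inner = H(24 6e ba cb da ca 94 5f 0c) = 58 62; tag = H(4e 04 d0 a1 b0 58 62) = 30fd ← matches

3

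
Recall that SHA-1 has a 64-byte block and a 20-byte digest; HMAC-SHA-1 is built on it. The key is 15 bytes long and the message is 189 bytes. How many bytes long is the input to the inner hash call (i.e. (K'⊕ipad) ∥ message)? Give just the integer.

Key is 15 ≤ 64 bytes, zero-padded: |K'| = 64.
Inner input = (K'⊕ipad) ∥ m → 64 + 189 = 253 bytes.

253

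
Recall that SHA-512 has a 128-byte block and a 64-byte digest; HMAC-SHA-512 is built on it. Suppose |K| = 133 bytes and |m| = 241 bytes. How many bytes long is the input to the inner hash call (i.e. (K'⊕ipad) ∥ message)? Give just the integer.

369

Key is 133 > 128 bytes, so it is hashed to 64 bytes then zero-padded to 128: |K'| = 128.
Inner input = (K'⊕ipad) ∥ m → 128 + 241 = 369 bytes.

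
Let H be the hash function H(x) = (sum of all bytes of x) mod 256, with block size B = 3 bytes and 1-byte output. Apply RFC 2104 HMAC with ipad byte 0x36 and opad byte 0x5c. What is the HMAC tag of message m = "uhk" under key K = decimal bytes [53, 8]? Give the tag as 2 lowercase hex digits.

Key decimal bytes [53, 8] = 35 08 is 2 bytes ≤ B = 3; zero-pad to 3 bytes: K' = 35 08 00.
K' ⊕ ipad = 03 3e 36.  K' ⊕ opad = 69 54 5c.
Inner input = (K'⊕ipad) ∥ m = 03 3e 36 ∥ 75 68 6b.
Inner hash: sum = 3+62+54+117+104+107 = 447; mod 256 = 191 → bf.
Outer input = (K'⊕opad) ∥ inner = 69 54 5c ∥ bf.
Outer hash (tag): sum = 105+84+92+191 = 472; mod 256 = 216 → d8.

d8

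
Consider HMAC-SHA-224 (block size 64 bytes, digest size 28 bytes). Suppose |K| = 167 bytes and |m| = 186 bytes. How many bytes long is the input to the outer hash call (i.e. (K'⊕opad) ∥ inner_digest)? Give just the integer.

92

Key is 167 > 64 bytes, so it is hashed to 28 bytes then zero-padded to 64: |K'| = 64.
Outer input = (K'⊕opad) ∥ H(inner) → 64 + 28 = 92 bytes.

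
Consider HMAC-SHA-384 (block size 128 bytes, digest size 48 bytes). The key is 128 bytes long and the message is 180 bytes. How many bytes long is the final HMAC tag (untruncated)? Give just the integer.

48

The tag is one SHA-384 digest: 48 bytes.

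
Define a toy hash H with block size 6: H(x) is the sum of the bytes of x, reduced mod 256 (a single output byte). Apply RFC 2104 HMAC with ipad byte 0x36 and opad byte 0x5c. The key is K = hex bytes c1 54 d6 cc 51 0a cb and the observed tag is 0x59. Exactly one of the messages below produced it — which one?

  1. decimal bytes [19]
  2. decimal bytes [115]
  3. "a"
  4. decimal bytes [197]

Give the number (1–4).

1

Key hex bytes c1 54 d6 cc 51 0a cb is 7 bytes > B = 6, so hash it first: H(key) = dd, then zero-pad to 6 bytes: K' = dd 00 00 00 00 00.
K' ⊕ ipad = eb 36 36 36 36 36; K' ⊕ opad = 81 5c 5c 5c 5c 5c.
m1: inner = H(eb 36 36 36 36 36 13) = 0c; tag = H(81 5c 5c 5c 5c 5c 0c) = 59 ← matches
m2: inner = H(eb 36 36 36 36 36 73) = 6c; tag = H(81 5c 5c 5c 5c 5c 6c) = b9
m3: inner = H(eb 36 36 36 36 36 61) = 5a; tag = H(81 5c 5c 5c 5c 5c 5a) = a7
m4: inner = H(eb 36 36 36 36 36 c5) = be; tag = H(81 5c 5c 5c 5c 5c be) = 0b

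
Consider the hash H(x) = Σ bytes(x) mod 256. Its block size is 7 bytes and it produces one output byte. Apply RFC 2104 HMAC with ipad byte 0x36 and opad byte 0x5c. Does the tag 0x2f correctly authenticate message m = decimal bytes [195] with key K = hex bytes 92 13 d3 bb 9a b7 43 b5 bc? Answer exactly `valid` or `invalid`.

invalid

Key hex bytes 92 13 d3 bb 9a b7 43 b5 bc is 9 bytes > B = 7, so hash it first: H(key) = 38, then zero-pad to 7 bytes: K' = 38 00 00 00 00 00 00.
K' ⊕ ipad = 0e 36 36 36 36 36 36; K' ⊕ opad = 64 5c 5c 5c 5c 5c 5c.
Inner hash: sum = 14+54+54+54+54+54+54+195 = 533; mod 256 = 21 → 15.
Outer hash (recomputed tag): sum = 100+92+92+92+92+92+92+21 = 673; mod 256 = 161 → a1.
Recomputed tag = a1; claimed = 2f → mismatch.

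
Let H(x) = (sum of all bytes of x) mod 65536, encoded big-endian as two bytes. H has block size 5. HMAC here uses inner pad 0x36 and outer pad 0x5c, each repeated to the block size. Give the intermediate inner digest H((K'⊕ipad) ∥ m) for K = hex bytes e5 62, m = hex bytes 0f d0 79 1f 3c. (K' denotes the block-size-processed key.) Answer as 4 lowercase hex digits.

037c

Key hex bytes e5 62 is 2 bytes ≤ B = 5; zero-pad to 5 bytes: K' = e5 62 00 00 00.
K' ⊕ ipad = d3 54 36 36 36.
Inner input = d3 54 36 36 36 ∥ 0f d0 79 1f 3c.
Inner hash: sum = 211+84+54+54+54+15+208+121+31+60 = 892 → 03 7c.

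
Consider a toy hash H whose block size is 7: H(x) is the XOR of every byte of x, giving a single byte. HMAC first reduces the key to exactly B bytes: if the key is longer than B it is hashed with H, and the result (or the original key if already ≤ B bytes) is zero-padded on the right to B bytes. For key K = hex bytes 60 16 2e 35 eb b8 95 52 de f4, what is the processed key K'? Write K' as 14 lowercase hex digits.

|K| = 10 > B = 7, so first hash the key.
H(K): XOR 60⊕16⊕2e⊕35⊕eb⊕b8⊕95⊕52⊕de⊕f4 = d3.
Zero-pad H(K) = d3 to 7 bytes: K' = d3 00 00 00 00 00 00.

d3000000000000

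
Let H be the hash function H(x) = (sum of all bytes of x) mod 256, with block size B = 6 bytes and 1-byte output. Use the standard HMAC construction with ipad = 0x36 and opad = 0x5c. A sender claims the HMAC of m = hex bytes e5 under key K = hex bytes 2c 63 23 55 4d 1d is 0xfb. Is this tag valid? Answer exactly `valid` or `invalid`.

Key hex bytes 2c 63 23 55 4d 1d is exactly B = 6 bytes: K' = 2c 63 23 55 4d 1d.
K' ⊕ ipad = 1a 55 15 63 7b 2b; K' ⊕ opad = 70 3f 7f 09 11 41.
Inner hash: sum = 26+85+21+99+123+43+229 = 626; mod 256 = 114 → 72.
Outer hash (recomputed tag): sum = 112+63+127+9+17+65+114 = 507; mod 256 = 251 → fb.
Recomputed tag = fb; claimed = fb → match.

valid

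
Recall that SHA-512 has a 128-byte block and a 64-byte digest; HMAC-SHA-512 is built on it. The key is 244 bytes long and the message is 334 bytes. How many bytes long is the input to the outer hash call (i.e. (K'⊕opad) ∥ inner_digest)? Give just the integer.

Key is 244 > 128 bytes, so it is hashed to 64 bytes then zero-padded to 128: |K'| = 128.
Outer input = (K'⊕opad) ∥ H(inner) → 128 + 64 = 192 bytes.

192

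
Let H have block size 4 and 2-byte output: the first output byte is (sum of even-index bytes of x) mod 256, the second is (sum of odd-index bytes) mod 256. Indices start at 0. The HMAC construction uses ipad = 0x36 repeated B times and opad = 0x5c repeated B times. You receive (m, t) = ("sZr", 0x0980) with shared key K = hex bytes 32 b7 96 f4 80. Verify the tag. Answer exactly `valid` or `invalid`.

Key hex bytes 32 b7 96 f4 80 is 5 bytes > B = 4, so hash it first: H(key) = 48 ab, then zero-pad to 4 bytes: K' = 48 ab 00 00.
K' ⊕ ipad = 7e 9d 36 36; K' ⊕ opad = 14 f7 5c 5c.
Inner hash: even-index sum = 409 mod 256 = 153; odd-index sum = 301 mod 256 = 45 → 99 2d.
Outer hash (recomputed tag): even-index sum = 265 mod 256 = 9; odd-index sum = 384 mod 256 = 128 → 09 80.
Recomputed tag = 0980; claimed = 0980 → match.

valid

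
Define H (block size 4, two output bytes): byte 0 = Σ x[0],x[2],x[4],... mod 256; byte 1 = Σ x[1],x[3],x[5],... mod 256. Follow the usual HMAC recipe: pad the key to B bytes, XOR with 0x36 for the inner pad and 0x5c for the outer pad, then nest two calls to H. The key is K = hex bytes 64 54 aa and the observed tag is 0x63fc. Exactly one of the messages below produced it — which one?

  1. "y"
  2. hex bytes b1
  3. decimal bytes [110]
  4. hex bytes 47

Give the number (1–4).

4

Key hex bytes 64 54 aa is 3 bytes ≤ B = 4; zero-pad to 4 bytes: K' = 64 54 aa 00.
K' ⊕ ipad = 52 62 9c 36; K' ⊕ opad = 38 08 f6 5c.
m1: inner = H(52 62 9c 36 79) = 67 98; tag = H(38 08 f6 5c 67 98) = 95fc
m2: inner = H(52 62 9c 36 b1) = 9f 98; tag = H(38 08 f6 5c 9f 98) = cdfc
m3: inner = H(52 62 9c 36 6e) = 5c 98; tag = H(38 08 f6 5c 5c 98) = 8afc
m4: inner = H(52 62 9c 36 47) = 35 98; tag = H(38 08 f6 5c 35 98) = 63fc ← matches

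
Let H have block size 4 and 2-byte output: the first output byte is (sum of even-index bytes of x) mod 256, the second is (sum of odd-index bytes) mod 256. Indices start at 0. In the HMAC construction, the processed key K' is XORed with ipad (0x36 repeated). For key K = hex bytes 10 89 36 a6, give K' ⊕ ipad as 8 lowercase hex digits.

26bf0090

Key hex bytes 10 89 36 a6 is exactly B = 4 bytes: K' = 10 89 36 a6.
XOR each byte with 0x36: 10⊕36=26, 89⊕36=bf, 36⊕36=00, a6⊕36=90.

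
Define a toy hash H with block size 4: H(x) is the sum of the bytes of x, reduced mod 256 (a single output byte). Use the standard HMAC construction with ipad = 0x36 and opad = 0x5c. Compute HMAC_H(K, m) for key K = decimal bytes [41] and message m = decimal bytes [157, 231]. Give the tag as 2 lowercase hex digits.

Key decimal bytes [41] = 29 is 1 byte ≤ B = 4; zero-pad to 4 bytes: K' = 29 00 00 00.
K' ⊕ ipad = 1f 36 36 36.  K' ⊕ opad = 75 5c 5c 5c.
Inner input = (K'⊕ipad) ∥ m = 1f 36 36 36 ∥ 9d e7.
Inner hash: sum = 31+54+54+54+157+231 = 581; mod 256 = 69 → 45.
Outer input = (K'⊕opad) ∥ inner = 75 5c 5c 5c ∥ 45.
Outer hash (tag): sum = 117+92+92+92+69 = 462; mod 256 = 206 → ce.

ce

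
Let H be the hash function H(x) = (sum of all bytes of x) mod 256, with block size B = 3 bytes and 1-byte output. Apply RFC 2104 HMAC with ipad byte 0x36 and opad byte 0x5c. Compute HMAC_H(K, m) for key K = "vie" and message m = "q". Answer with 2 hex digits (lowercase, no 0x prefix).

fb

Key "vie" = 76 69 65 is exactly B = 3 bytes: K' = 76 69 65.
K' ⊕ ipad = 40 5f 53.  K' ⊕ opad = 2a 35 39.
Inner input = (K'⊕ipad) ∥ m = 40 5f 53 ∥ 71.
Inner hash: sum = 64+95+83+113 = 355; mod 256 = 99 → 63.
Outer input = (K'⊕opad) ∥ inner = 2a 35 39 ∥ 63.
Outer hash (tag): sum = 42+53+57+99 = 251 → fb.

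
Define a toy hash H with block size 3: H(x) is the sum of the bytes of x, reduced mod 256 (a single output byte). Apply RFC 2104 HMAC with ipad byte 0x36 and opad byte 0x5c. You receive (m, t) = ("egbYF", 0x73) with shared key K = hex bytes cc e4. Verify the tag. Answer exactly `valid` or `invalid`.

valid

Key hex bytes cc e4 is 2 bytes ≤ B = 3; zero-pad to 3 bytes: K' = cc e4 00.
K' ⊕ ipad = fa d2 36; K' ⊕ opad = 90 b8 5c.
Inner hash: sum = 250+210+54+101+103+98+89+70 = 975; mod 256 = 207 → cf.
Outer hash (recomputed tag): sum = 144+184+92+207 = 627; mod 256 = 115 → 73.
Recomputed tag = 73; claimed = 73 → match.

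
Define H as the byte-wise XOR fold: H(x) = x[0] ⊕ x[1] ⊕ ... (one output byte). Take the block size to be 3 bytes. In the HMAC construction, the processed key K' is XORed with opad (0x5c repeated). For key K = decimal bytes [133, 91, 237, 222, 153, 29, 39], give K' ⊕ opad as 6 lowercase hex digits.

Key decimal bytes [133, 91, 237, 222, 153, 29, 39] = 85 5b ed de 99 1d 27 is 7 bytes > B = 3, so hash it first: H(key) = 4e, then zero-pad to 3 bytes: K' = 4e 00 00.
XOR each byte with 0x5c: 4e⊕5c=12, 00⊕5c=5c, 00⊕5c=5c.

125c5c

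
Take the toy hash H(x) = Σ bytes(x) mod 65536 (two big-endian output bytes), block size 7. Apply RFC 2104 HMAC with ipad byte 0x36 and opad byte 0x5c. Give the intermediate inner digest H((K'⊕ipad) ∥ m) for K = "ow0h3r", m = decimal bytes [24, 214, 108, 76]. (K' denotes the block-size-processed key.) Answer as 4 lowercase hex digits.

0323

Key "ow0h3r" = 6f 77 30 68 33 72 is 6 bytes ≤ B = 7; zero-pad to 7 bytes: K' = 6f 77 30 68 33 72 00.
K' ⊕ ipad = 59 41 06 5e 05 44 36.
Inner input = 59 41 06 5e 05 44 36 ∥ 18 d6 6c 4c.
Inner hash: sum = 89+65+6+94+5+68+54+24+214+108+76 = 803 → 03 23.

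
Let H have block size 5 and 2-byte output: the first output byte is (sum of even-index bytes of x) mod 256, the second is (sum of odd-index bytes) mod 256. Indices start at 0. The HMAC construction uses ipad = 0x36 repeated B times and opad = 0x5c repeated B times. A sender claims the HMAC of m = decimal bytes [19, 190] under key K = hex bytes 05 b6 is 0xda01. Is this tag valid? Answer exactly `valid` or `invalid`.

Key hex bytes 05 b6 is 2 bytes ≤ B = 5; zero-pad to 5 bytes: K' = 05 b6 00 00 00.
K' ⊕ ipad = 33 80 36 36 36; K' ⊕ opad = 59 ea 5c 5c 5c.
Inner hash: even-index sum = 349 mod 256 = 93; odd-index sum = 201 mod 256 = 201 → 5d c9.
Outer hash (recomputed tag): even-index sum = 474 mod 256 = 218; odd-index sum = 419 mod 256 = 163 → da a3.
Recomputed tag = daa3; claimed = da01 → mismatch.

invalid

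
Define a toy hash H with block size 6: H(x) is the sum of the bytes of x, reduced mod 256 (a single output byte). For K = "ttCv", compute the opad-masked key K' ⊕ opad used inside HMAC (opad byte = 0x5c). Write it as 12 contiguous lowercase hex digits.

28281f2a5c5c

Key "ttCv" = 74 74 43 76 is 4 bytes ≤ B = 6; zero-pad to 6 bytes: K' = 74 74 43 76 00 00.
XOR each byte with 0x5c: 74⊕5c=28, 74⊕5c=28, 43⊕5c=1f, 76⊕5c=2a, 00⊕5c=5c, 00⊕5c=5c.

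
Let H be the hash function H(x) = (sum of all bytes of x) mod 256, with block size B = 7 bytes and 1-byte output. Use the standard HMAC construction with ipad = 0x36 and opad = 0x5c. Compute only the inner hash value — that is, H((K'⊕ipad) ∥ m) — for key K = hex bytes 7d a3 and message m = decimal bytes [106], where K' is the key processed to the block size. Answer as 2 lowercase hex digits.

Key hex bytes 7d a3 is 2 bytes ≤ B = 7; zero-pad to 7 bytes: K' = 7d a3 00 00 00 00 00.
K' ⊕ ipad = 4b 95 36 36 36 36 36.
Inner input = 4b 95 36 36 36 36 36 ∥ 6a.
Inner hash: sum = 75+149+54+54+54+54+54+106 = 600; mod 256 = 88 → 58.

58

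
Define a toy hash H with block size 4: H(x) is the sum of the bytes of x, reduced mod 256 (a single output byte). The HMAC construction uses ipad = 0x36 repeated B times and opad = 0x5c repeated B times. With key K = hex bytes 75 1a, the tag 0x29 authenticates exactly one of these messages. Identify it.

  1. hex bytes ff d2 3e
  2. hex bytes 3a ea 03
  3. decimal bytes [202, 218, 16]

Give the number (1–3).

Key hex bytes 75 1a is 2 bytes ≤ B = 4; zero-pad to 4 bytes: K' = 75 1a 00 00.
K' ⊕ ipad = 43 2c 36 36; K' ⊕ opad = 29 46 5c 5c.
m1: inner = H(43 2c 36 36 ff d2 3e) = ea; tag = H(29 46 5c 5c ea) = 11
m2: inner = H(43 2c 36 36 3a ea 03) = 02; tag = H(29 46 5c 5c 02) = 29 ← matches
m3: inner = H(43 2c 36 36 ca da 10) = 8f; tag = H(29 46 5c 5c 8f) = b6

2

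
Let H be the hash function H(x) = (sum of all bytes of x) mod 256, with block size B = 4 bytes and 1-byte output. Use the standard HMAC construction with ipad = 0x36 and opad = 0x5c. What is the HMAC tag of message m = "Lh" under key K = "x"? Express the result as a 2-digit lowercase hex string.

dc

Key "x" = 78 is 1 byte ≤ B = 4; zero-pad to 4 bytes: K' = 78 00 00 00.
K' ⊕ ipad = 4e 36 36 36.  K' ⊕ opad = 24 5c 5c 5c.
Inner input = (K'⊕ipad) ∥ m = 4e 36 36 36 ∥ 4c 68.
Inner hash: sum = 78+54+54+54+76+104 = 420; mod 256 = 164 → a4.
Outer input = (K'⊕opad) ∥ inner = 24 5c 5c 5c ∥ a4.
Outer hash (tag): sum = 36+92+92+92+164 = 476; mod 256 = 220 → dc.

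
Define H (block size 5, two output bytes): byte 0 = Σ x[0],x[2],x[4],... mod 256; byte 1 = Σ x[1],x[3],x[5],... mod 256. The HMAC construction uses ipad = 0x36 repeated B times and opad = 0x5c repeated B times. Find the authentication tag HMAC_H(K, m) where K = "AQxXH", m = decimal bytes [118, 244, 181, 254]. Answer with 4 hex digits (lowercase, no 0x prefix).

5546

Key "AQxXH" = 41 51 78 58 48 is exactly B = 5 bytes: K' = 41 51 78 58 48.
K' ⊕ ipad = 77 67 4e 6e 7e.  K' ⊕ opad = 1d 0d 24 04 14.
Inner input = (K'⊕ipad) ∥ m = 77 67 4e 6e 7e ∥ 76 f4 b5 fe.
Inner hash: even-index sum = 821 mod 256 = 53; odd-index sum = 512 mod 256 = 0 → 35 00.
Outer input = (K'⊕opad) ∥ inner = 1d 0d 24 04 14 ∥ 35 00.
Outer hash (tag): even-index sum = 85 mod 256 = 85; odd-index sum = 70 mod 256 = 70 → 55 46.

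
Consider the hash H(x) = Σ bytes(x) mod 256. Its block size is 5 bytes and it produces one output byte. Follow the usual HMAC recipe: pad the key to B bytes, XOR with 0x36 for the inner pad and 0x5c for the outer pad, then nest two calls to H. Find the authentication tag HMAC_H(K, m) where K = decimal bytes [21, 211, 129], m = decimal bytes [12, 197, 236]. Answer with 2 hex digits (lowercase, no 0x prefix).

Key decimal bytes [21, 211, 129] = 15 d3 81 is 3 bytes ≤ B = 5; zero-pad to 5 bytes: K' = 15 d3 81 00 00.
K' ⊕ ipad = 23 e5 b7 36 36.  K' ⊕ opad = 49 8f dd 5c 5c.
Inner input = (K'⊕ipad) ∥ m = 23 e5 b7 36 36 ∥ 0c c5 ec.
Inner hash: sum = 35+229+183+54+54+12+197+236 = 1000; mod 256 = 232 → e8.
Outer input = (K'⊕opad) ∥ inner = 49 8f dd 5c 5c ∥ e8.
Outer hash (tag): sum = 73+143+221+92+92+232 = 853; mod 256 = 85 → 55.

55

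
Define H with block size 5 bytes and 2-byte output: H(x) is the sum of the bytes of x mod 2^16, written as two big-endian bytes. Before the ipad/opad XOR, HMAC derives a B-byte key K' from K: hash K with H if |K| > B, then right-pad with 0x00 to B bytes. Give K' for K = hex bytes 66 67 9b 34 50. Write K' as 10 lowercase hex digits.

66679b3450

Key hex bytes 66 67 9b 34 50 is exactly B = 5 bytes: K' = 66 67 9b 34 50.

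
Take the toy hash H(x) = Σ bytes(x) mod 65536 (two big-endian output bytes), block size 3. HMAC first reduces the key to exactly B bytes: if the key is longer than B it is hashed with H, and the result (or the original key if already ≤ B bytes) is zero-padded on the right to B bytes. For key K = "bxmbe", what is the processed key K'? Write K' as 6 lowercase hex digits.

|K| = 5 > B = 3, so first hash the key.
H(K): sum = 98+120+109+98+101 = 526 → 02 0e.
Zero-pad H(K) = 02 0e to 3 bytes: K' = 02 0e 00.

020e00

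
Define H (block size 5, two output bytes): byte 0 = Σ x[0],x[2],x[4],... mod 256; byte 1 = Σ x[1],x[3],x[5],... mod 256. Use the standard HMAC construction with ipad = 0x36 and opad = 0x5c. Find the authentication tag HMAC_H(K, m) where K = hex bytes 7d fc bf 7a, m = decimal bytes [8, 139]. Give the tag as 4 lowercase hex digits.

7e5b

Key hex bytes 7d fc bf 7a is 4 bytes ≤ B = 5; zero-pad to 5 bytes: K' = 7d fc bf 7a 00.
K' ⊕ ipad = 4b ca 89 4c 36.  K' ⊕ opad = 21 a0 e3 26 5c.
Inner input = (K'⊕ipad) ∥ m = 4b ca 89 4c 36 ∥ 08 8b.
Inner hash: even-index sum = 405 mod 256 = 149; odd-index sum = 286 mod 256 = 30 → 95 1e.
Outer input = (K'⊕opad) ∥ inner = 21 a0 e3 26 5c ∥ 95 1e.
Outer hash (tag): even-index sum = 382 mod 256 = 126; odd-index sum = 347 mod 256 = 91 → 7e 5b.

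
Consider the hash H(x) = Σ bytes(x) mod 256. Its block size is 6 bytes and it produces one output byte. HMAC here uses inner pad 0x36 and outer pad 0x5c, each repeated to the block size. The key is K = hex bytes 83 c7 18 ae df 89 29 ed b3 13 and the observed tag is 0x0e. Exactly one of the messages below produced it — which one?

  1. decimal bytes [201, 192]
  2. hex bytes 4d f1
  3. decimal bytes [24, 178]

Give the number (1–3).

3

Key hex bytes 83 c7 18 ae df 89 29 ed b3 13 is 10 bytes > B = 6, so hash it first: H(key) = 54, then zero-pad to 6 bytes: K' = 54 00 00 00 00 00.
K' ⊕ ipad = 62 36 36 36 36 36; K' ⊕ opad = 08 5c 5c 5c 5c 5c.
m1: inner = H(62 36 36 36 36 36 c9 c0) = f9; tag = H(08 5c 5c 5c 5c 5c f9) = cd
m2: inner = H(62 36 36 36 36 36 4d f1) = ae; tag = H(08 5c 5c 5c 5c 5c ae) = 82
m3: inner = H(62 36 36 36 36 36 18 b2) = 3a; tag = H(08 5c 5c 5c 5c 5c 3a) = 0e ← matches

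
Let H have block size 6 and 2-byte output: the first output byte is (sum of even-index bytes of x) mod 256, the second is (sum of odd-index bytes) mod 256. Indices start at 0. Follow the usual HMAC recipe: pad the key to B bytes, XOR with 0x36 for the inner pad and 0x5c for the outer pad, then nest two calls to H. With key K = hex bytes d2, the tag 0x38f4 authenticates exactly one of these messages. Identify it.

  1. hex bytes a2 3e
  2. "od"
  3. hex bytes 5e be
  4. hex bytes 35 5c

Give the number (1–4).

Key hex bytes d2 is 1 byte ≤ B = 6; zero-pad to 6 bytes: K' = d2 00 00 00 00 00.
K' ⊕ ipad = e4 36 36 36 36 36; K' ⊕ opad = 8e 5c 5c 5c 5c 5c.
m1: inner = H(e4 36 36 36 36 36 a2 3e) = f2 e0; tag = H(8e 5c 5c 5c 5c 5c f2 e0) = 38f4 ← matches
m2: inner = H(e4 36 36 36 36 36 6f 64) = bf 06; tag = H(8e 5c 5c 5c 5c 5c bf 06) = 051a
m3: inner = H(e4 36 36 36 36 36 5e be) = ae 60; tag = H(8e 5c 5c 5c 5c 5c ae 60) = f474
m4: inner = H(e4 36 36 36 36 36 35 5c) = 85 fe; tag = H(8e 5c 5c 5c 5c 5c 85 fe) = cb12

1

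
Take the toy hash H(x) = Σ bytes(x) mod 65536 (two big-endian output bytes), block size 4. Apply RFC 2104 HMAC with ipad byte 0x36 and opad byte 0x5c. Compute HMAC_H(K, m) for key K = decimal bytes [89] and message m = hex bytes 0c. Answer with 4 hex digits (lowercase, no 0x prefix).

0137

Key decimal bytes [89] = 59 is 1 byte ≤ B = 4; zero-pad to 4 bytes: K' = 59 00 00 00.
K' ⊕ ipad = 6f 36 36 36.  K' ⊕ opad = 05 5c 5c 5c.
Inner input = (K'⊕ipad) ∥ m = 6f 36 36 36 ∥ 0c.
Inner hash: sum = 111+54+54+54+12 = 285 → 01 1d.
Outer input = (K'⊕opad) ∥ inner = 05 5c 5c 5c ∥ 01 1d.
Outer hash (tag): sum = 5+92+92+92+1+29 = 311 → 01 37.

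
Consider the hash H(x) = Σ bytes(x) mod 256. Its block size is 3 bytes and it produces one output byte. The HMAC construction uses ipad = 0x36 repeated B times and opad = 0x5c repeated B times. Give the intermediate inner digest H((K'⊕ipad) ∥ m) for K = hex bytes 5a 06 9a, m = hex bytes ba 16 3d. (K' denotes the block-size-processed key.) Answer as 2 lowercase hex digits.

Key hex bytes 5a 06 9a is exactly B = 3 bytes: K' = 5a 06 9a.
K' ⊕ ipad = 6c 30 ac.
Inner input = 6c 30 ac ∥ ba 16 3d.
Inner hash: sum = 108+48+172+186+22+61 = 597; mod 256 = 85 → 55.

55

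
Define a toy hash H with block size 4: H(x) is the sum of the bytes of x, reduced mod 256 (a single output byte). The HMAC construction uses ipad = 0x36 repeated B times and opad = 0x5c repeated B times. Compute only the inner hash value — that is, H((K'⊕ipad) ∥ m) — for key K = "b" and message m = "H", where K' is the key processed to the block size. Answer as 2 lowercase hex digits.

3e

Key "b" = 62 is 1 byte ≤ B = 4; zero-pad to 4 bytes: K' = 62 00 00 00.
K' ⊕ ipad = 54 36 36 36.
Inner input = 54 36 36 36 ∥ 48.
Inner hash: sum = 84+54+54+54+72 = 318; mod 256 = 62 → 3e.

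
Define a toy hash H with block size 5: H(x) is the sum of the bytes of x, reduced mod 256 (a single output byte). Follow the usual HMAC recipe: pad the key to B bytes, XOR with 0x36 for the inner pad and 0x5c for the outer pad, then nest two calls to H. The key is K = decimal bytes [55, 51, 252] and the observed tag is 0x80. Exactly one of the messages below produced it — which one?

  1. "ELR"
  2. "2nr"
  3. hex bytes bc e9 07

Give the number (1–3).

2

Key decimal bytes [55, 51, 252] = 37 33 fc is 3 bytes ≤ B = 5; zero-pad to 5 bytes: K' = 37 33 fc 00 00.
K' ⊕ ipad = 01 05 ca 36 36; K' ⊕ opad = 6b 6f a0 5c 5c.
m1: inner = H(01 05 ca 36 36 45 4c 52) = 1f; tag = H(6b 6f a0 5c 5c 1f) = 51
m2: inner = H(01 05 ca 36 36 32 6e 72) = 4e; tag = H(6b 6f a0 5c 5c 4e) = 80 ← matches
m3: inner = H(01 05 ca 36 36 bc e9 07) = e8; tag = H(6b 6f a0 5c 5c e8) = 1a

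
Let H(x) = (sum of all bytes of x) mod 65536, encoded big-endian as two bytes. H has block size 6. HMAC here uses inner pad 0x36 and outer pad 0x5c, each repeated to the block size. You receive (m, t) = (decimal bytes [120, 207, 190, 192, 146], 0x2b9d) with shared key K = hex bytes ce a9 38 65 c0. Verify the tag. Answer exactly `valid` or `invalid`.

invalid

Key hex bytes ce a9 38 65 c0 is 5 bytes ≤ B = 6; zero-pad to 6 bytes: K' = ce a9 38 65 c0 00.
K' ⊕ ipad = f8 9f 0e 53 f6 36; K' ⊕ opad = 92 f5 64 39 9c 5c.
Inner hash: sum = 248+159+14+83+246+54+120+207+190+192+146 = 1659 → 06 7b.
Outer hash (recomputed tag): sum = 146+245+100+57+156+92+6+123 = 925 → 03 9d.
Recomputed tag = 039d; claimed = 2b9d → mismatch.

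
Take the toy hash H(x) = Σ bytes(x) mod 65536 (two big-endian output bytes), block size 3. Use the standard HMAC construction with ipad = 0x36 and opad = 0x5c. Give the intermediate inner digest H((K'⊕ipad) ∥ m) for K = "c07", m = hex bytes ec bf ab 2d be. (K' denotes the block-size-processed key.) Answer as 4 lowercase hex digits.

Key "c07" = 63 30 37 is exactly B = 3 bytes: K' = 63 30 37.
K' ⊕ ipad = 55 06 01.
Inner input = 55 06 01 ∥ ec bf ab 2d be.
Inner hash: sum = 85+6+1+236+191+171+45+190 = 925 → 03 9d.

039d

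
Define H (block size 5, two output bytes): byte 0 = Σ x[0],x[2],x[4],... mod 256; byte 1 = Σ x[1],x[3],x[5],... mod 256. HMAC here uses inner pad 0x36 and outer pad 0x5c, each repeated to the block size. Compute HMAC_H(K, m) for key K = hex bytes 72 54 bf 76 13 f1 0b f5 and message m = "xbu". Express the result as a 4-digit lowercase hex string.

748f

Key hex bytes 72 54 bf 76 13 f1 0b f5 is 8 bytes > B = 5, so hash it first: H(key) = 4f b0, then zero-pad to 5 bytes: K' = 4f b0 00 00 00.
K' ⊕ ipad = 79 86 36 36 36.  K' ⊕ opad = 13 ec 5c 5c 5c.
Inner input = (K'⊕ipad) ∥ m = 79 86 36 36 36 ∥ 78 62 75.
Inner hash: even-index sum = 327 mod 256 = 71; odd-index sum = 425 mod 256 = 169 → 47 a9.
Outer input = (K'⊕opad) ∥ inner = 13 ec 5c 5c 5c ∥ 47 a9.
Outer hash (tag): even-index sum = 372 mod 256 = 116; odd-index sum = 399 mod 256 = 143 → 74 8f.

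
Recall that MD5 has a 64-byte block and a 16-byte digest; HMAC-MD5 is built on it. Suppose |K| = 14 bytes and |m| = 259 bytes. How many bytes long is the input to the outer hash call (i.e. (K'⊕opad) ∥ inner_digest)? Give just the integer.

Key is 14 ≤ 64 bytes, zero-padded: |K'| = 64.
Outer input = (K'⊕opad) ∥ H(inner) → 64 + 16 = 80 bytes.

80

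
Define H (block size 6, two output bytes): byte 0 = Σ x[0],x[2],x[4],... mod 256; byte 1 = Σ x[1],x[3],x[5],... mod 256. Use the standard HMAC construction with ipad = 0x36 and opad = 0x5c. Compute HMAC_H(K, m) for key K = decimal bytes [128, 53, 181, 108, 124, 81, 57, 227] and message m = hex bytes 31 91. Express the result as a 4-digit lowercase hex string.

e721

Key decimal bytes [128, 53, 181, 108, 124, 81, 57, 227] = 80 35 b5 6c 7c 51 39 e3 is 8 bytes > B = 6, so hash it first: H(key) = ea d5, then zero-pad to 6 bytes: K' = ea d5 00 00 00 00.
K' ⊕ ipad = dc e3 36 36 36 36.  K' ⊕ opad = b6 89 5c 5c 5c 5c.
Inner input = (K'⊕ipad) ∥ m = dc e3 36 36 36 36 ∥ 31 91.
Inner hash: even-index sum = 377 mod 256 = 121; odd-index sum = 480 mod 256 = 224 → 79 e0.
Outer input = (K'⊕opad) ∥ inner = b6 89 5c 5c 5c 5c ∥ 79 e0.
Outer hash (tag): even-index sum = 487 mod 256 = 231; odd-index sum = 545 mod 256 = 33 → e7 21.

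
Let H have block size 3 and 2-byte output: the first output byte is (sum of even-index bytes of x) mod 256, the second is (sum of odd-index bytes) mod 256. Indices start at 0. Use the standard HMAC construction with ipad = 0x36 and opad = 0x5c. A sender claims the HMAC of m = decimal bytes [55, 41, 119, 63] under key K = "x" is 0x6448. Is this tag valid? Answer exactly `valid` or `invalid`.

valid

Key "x" = 78 is 1 byte ≤ B = 3; zero-pad to 3 bytes: K' = 78 00 00.
K' ⊕ ipad = 4e 36 36; K' ⊕ opad = 24 5c 5c.
Inner hash: even-index sum = 236 mod 256 = 236; odd-index sum = 228 mod 256 = 228 → ec e4.
Outer hash (recomputed tag): even-index sum = 356 mod 256 = 100; odd-index sum = 328 mod 256 = 72 → 64 48.
Recomputed tag = 6448; claimed = 6448 → match.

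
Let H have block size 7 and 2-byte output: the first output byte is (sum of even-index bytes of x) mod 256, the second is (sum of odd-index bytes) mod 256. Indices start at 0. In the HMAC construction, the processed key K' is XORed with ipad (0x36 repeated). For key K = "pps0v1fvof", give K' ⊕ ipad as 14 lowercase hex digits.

Key "pps0v1fvof" = 70 70 73 30 76 31 66 76 6f 66 is 10 bytes > B = 7, so hash it first: H(key) = 2e ad, then zero-pad to 7 bytes: K' = 2e ad 00 00 00 00 00.
XOR each byte with 0x36: 2e⊕36=18, ad⊕36=9b, 00⊕36=36, 00⊕36=36, 00⊕36=36, 00⊕36=36, 00⊕36=36.

189b3636363636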